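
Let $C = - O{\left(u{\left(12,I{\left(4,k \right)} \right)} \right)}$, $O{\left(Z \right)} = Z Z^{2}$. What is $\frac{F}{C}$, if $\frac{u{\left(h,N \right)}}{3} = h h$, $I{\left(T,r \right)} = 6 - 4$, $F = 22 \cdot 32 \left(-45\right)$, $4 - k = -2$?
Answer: $\frac{55}{139968} \approx 0.00039295$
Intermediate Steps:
$k = 6$ ($k = 4 - -2 = 4 + 2 = 6$)
$F = -31680$ ($F = 704 \left(-45\right) = -31680$)
$I{\left(T,r \right)} = 2$ ($I{\left(T,r \right)} = 6 - 4 = 2$)
$u{\left(h,N \right)} = 3 h^{2}$ ($u{\left(h,N \right)} = 3 h h = 3 h^{2}$)
$O{\left(Z \right)} = Z^{3}$
$C = -80621568$ ($C = - \left(3 \cdot 12^{2}\right)^{3} = - \left(3 \cdot 144\right)^{3} = - 432^{3} = \left(-1\right) 80621568 = -80621568$)
$\frac{F}{C} = - \frac{31680}{-80621568} = \left(-31680\right) \left(- \frac{1}{80621568}\right) = \frac{55}{139968}$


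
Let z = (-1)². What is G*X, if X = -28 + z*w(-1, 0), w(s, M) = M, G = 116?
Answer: -3248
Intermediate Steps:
z = 1
X = -28 (X = -28 + 1*0 = -28 + 0 = -28)
G*X = 116*(-28) = -3248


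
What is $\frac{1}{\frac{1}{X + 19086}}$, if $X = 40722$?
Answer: $59808$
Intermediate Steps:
$\frac{1}{\frac{1}{X + 19086}} = \frac{1}{\frac{1}{40722 + 19086}} = \frac{1}{\frac{1}{59808}} = 59808$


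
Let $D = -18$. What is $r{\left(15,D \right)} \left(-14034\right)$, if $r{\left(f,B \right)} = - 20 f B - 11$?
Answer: $-75629226$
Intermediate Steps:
$r{\left(f,B \right)} = -11 - 20 B f$ ($r{\left(f,B \right)} = - 20 B f - 11 = -11 - 20 B f$)
$r{\left(15,D \right)} \left(-14034\right) = \left(-11 - \left(-360\right) 15\right) \left(-14034\right) = \left(-11 + 5400\right) \left(-14034\right) = 5389 \left(-14034\right) = -75629226$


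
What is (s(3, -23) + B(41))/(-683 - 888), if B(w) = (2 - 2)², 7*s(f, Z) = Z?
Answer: 23/10997 ≈ 0.0020915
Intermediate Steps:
s(f, Z) = Z/7
B(w) = 0 (B(w) = 0² = 0)
(s(3, -23) + B(41))/(-683 - 888) = ((⅐)*(-23) + 0)/(-683 - 888) = (-23/7 + 0)/(-1571) = -23/7*(-1/1571) = 23/10997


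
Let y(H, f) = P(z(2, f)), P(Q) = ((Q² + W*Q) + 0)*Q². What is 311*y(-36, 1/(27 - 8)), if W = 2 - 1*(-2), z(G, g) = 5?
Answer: 349875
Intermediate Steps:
W = 4 (W = 2 + 2 = 4)
P(Q) = Q²*(Q² + 4*Q) (P(Q) = ((Q² + 4*Q) + 0)*Q² = (Q² + 4*Q)*Q² = Q²*(Q² + 4*Q))
y(H, f) = 1125 (y(H, f) = 5³*(4 + 5) = 125*9 = 1125)
311*y(-36, 1/(27 - 8)) = 311*1125 = 349875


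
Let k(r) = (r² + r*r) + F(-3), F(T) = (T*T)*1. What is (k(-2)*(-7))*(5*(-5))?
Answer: 2975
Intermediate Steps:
F(T) = T² (F(T) = T²*1 = T²)
k(r) = 9 + 2*r² (k(r) = (r² + r*r) + (-3)² = (r² + r²) + 9 = 2*r² + 9 = 9 + 2*r²)
(k(-2)*(-7))*(5*(-5)) = ((9 + 2*(-2)²)*(-7))*(5*(-5)) = ((9 + 2*4)*(-7))*(-25) = ((9 + 8)*(-7))*(-25) = (17*(-7))*(-25) = -119*(-25) = 2975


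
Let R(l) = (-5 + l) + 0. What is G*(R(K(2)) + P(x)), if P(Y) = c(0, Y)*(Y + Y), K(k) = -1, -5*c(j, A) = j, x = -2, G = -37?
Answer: 222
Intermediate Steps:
c(j, A) = -j/5
R(l) = -5 + l
P(Y) = 0 (P(Y) = (-⅕*0)*(Y + Y) = 0*(2*Y) = 0)
G*(R(K(2)) + P(x)) = -37*((-5 - 1) + 0) = -37*(-6 + 0) = -37*(-6) = 222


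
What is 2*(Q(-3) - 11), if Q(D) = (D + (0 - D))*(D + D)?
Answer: -22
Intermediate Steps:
Q(D) = 0 (Q(D) = (D - D)*(2*D) = 0*(2*D) = 0)
2*(Q(-3) - 11) = 2*(0 - 11) = 2*(-11) = -22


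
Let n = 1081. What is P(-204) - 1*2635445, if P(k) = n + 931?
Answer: -2633433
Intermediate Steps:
P(k) = 2012 (P(k) = 1081 + 931 = 2012)
P(-204) - 1*2635445 = 2012 - 1*2635445 = 2012 - 2635445 = -2633433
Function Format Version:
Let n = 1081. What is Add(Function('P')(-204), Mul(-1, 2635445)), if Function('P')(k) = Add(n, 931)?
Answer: -2633433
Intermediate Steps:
Function('P')(k) = 2012 (Function('P')(k) = Add(1081, 931) = 2012)
Add(Function('P')(-204), Mul(-1, 2635445)) = Add(2012, Mul(-1, 2635445)) = Add(2012, -2635445) = -2633433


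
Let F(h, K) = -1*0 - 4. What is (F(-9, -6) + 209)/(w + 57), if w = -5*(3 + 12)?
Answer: -205/18 ≈ -11.389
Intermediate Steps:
w = -75 (w = -5*15 = -75)
F(h, K) = -4 (F(h, K) = 0 - 4 = -4)
(F(-9, -6) + 209)/(w + 57) = (-4 + 209)/(-75 + 57) = 205/(-18) = 205*(-1/18) = -205/18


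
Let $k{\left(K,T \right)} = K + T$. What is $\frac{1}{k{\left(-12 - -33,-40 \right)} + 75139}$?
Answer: $\frac{1}{75120} \approx 1.3312 \cdot 10^{-5}$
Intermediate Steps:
$\frac{1}{k{\left(-12 - -33,-40 \right)} + 75139} = \frac{1}{\left(\left(-12 - -33\right) - 40\right) + 75139} = \frac{1}{\left(\left(-12 + 33\right) - 40\right) + 75139} = \frac{1}{\left(21 - 40\right) + 75139} = \frac{1}{-19 + 75139} = \frac{1}{75120}$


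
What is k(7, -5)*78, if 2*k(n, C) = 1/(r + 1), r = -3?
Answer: -39/2 ≈ -19.500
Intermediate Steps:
k(n, C) = -1/4 (k(n, C) = 1/(2*(-3 + 1)) = (1/2)/(-2) = (1/2)*(-1/2) = -1/4)
k(7, -5)*78 = -1/4*78 = -39/2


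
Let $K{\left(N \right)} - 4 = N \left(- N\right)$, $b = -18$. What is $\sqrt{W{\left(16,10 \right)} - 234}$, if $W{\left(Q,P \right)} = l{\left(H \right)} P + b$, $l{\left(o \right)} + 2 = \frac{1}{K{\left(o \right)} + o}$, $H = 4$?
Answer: $\frac{i \sqrt{1093}}{2} \approx 16.53 i$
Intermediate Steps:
$K{\left(N \right)} = 4 - N^{2}$ ($K{\left(N \right)} = 4 + N \left(- N\right) = 4 - N^{2}$)
$l{\left(o \right)} = -2 + \frac{1}{4 + o - o^{2}}$ ($l{\left(o \right)} = -2 + \frac{1}{\left(4 - o^{2}\right) + o} = -2 + \frac{1}{4 + o - o^{2}}$)
$W{\left(Q,P \right)} = -18 - \frac{17 P}{8}$ ($W{\left(Q,P \right)} = \frac{-7 - 8 + 2 \cdot 4^{2}}{4 + 4 - 4^{2}} P - 18 = \frac{-7 - 8 + 2 \cdot 16}{4 + 4 - 16} P - 18 = \frac{-7 - 8 + 32}{4 + 4 - 16} P - 18 = \frac{1}{-8} \cdot 17 P - 18 = \left(- \frac{1}{8}\right) 17 P - 18 = - \frac{17 P}{8} - 18 = -18 - \frac{17 P}{8}$)
$\sqrt{W{\left(16,10 \right)} - 234} = \sqrt{\left(-18 - \frac{85}{4}\right) - 234} = \sqrt{- \frac{157}{4} - 234} = \sqrt{- \frac{1093}{4}} = \frac{i \sqrt{1093}}{2}$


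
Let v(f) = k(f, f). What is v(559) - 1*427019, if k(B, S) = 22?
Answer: -426997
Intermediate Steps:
v(f) = 22
v(559) - 1*427019 = 22 - 1*427019 = 22 - 427019 = -426997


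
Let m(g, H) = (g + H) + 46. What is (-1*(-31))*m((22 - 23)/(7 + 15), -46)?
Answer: -31/22 ≈ -1.4091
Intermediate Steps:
m(g, H) = 46 + H + g (m(g, H) = (H + g) + 46 = 46 + H + g)
(-1*(-31))*m((22 - 23)/(7 + 15), -46) = (-1*(-31))*(46 - 46 + (22 - 23)/(7 + 15)) = 31*(46 - 46 - 1/22) = 31*(-1/22) = -31/22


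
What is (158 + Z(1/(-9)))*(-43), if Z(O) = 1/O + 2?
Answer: -6493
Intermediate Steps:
Z(O) = 2 + 1/O
(158 + Z(1/(-9)))*(-43) = (158 + (2 + 1/(1/(-9))))*(-43) = (158 + (2 + 1/(-⅑)))*(-43) = (158 + (2 - 9))*(-43) = (158 - 7)*(-43) = 151*(-43) = -6493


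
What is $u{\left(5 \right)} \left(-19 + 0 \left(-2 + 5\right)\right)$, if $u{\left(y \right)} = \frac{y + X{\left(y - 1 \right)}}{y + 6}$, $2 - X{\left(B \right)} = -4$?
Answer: $-19$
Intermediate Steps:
$X{\left(B \right)} = 6$ ($X{\left(B \right)} = 2 - -4 = 2 + 4 = 6$)
$u{\left(y \right)} = 1$ ($u{\left(y \right)} = \frac{y + 6}{y + 6} = \frac{6 + y}{6 + y} = 1$)
$u{\left(5 \right)} \left(-19 + 0 \left(-2 + 5\right)\right) = 1 \left(-19 + 0 \left(-2 + 5\right)\right) = 1 \left(-19 + 0 \cdot 3\right) = 1 \left(-19 + 0\right) = 1 \left(-19\right) = -19$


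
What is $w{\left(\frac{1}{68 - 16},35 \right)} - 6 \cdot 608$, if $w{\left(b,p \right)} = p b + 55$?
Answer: $- \frac{186801}{52} \approx -3592.3$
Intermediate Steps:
$w{\left(b,p \right)} = 55 + b p$ ($w{\left(b,p \right)} = b p + 55 = 55 + b p$)
$w{\left(\frac{1}{68 - 16},35 \right)} - 6 \cdot 608 = \left(55 + \frac{1}{68 - 16} \cdot 35\right) - 6 \cdot 608 = \left(55 + \frac{1}{52} \cdot 35\right) - 3648 = \left(55 + \frac{35}{52}\right) - 3648 = \frac{2895}{52} - 3648 = - \frac{186801}{52}$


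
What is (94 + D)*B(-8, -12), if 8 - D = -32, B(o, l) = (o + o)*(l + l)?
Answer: 51456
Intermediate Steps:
B(o, l) = 4*l*o (B(o, l) = (2*o)*(2*l) = 4*l*o)
D = 40 (D = 8 - 1*(-32) = 8 + 32 = 40)
(94 + D)*B(-8, -12) = (94 + 40)*(4*(-12)*(-8)) = 134*384 = 51456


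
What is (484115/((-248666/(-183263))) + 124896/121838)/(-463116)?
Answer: -5404771580892523/7015505341152264 ≈ -0.77040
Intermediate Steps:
(484115/((-248666/(-183263))) + 124896/121838)/(-463116) = (484115/((-248666*(-1/183263))) + 124896*(1/121838))*(-1/463116) = (484115/(248666/183263) + 62448/60919)*(-1/463116) = (484115*(183263/248666) + 62448/60919)*(-1/463116) = (88720367245/248666 + 62448/60919)*(-1/463116) = (5404771580892523/15148484054)*(-1/463116) = -5404771580892523/7015505341152264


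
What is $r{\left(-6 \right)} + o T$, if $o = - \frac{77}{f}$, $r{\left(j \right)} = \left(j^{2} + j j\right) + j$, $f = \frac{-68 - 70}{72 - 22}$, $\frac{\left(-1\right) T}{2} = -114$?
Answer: $\frac{147818}{23} \approx 6426.9$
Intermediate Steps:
$T = 228$ ($T = \left(-2\right) \left(-114\right) = 228$)
$f = - \frac{69}{25}$ ($f = - \frac{138}{50} = \left(-138\right) \frac{1}{50} = - \frac{69}{25} \approx -2.76$)
$r{\left(j \right)} = j + 2 j^{2}$ ($r{\left(j \right)} = \left(j^{2} + j^{2}\right) + j = 2 j^{2} + j = j + 2 j^{2}$)
$o = \frac{1925}{69}$ ($o = - \frac{77}{- \frac{69}{25}} = \left(-77\right) \left(- \frac{25}{69}\right) = \frac{1925}{69} \approx 27.899$)
$r{\left(-6 \right)} + o T = - 6 \left(1 + 2 \left(-6\right)\right) + \frac{1925}{69} \cdot 228 = - 6 \left(1 - 12\right) + \frac{146300}{23} = \left(-6\right) \left(-11\right) + \frac{146300}{23} = 66 + \frac{146300}{23} = \frac{147818}{23}$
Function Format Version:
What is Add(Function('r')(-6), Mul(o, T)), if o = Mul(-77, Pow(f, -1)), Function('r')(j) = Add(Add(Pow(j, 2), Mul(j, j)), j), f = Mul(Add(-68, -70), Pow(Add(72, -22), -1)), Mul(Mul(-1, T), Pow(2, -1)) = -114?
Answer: Rational(147818, 23) ≈ 6426.9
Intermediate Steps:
T = 228 (T = Mul(-2, -114) = 228)
f = Rational(-69, 25) (f = Mul(-138, Pow(50, -1)) = Mul(-138, Rational(1, 50)) = Rational(-69, 25) ≈ -2.7600)
Function('r')(j) = Add(j, Mul(2, Pow(j, 2))) (Function('r')(j) = Add(Add(Pow(j, 2), Pow(j, 2)), j) = Add(Mul(2, Pow(j, 2)), j) = Add(j, Mul(2, Pow(j, 2))))
o = Rational(1925, 69) (o = Mul(-77, Pow(Rational(-69, 25), -1)) = Mul(-77, Rational(-25, 69)) = Rational(1925, 69) ≈ 27.899)
Add(Function('r')(-6), Mul(o, T)) = Add(Mul(-6, Add(1, Mul(2, -6))), Mul(Rational(1925, 69), 228)) = Add(Mul(-6, Add(1, -12)), Rational(146300, 23)) = Add(Mul(-6, -11), Rational(146300, 23)) = Add(66, Rational(146300, 23)) = Rational(147818, 23)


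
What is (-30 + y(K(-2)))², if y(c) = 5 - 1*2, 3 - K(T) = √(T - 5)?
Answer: 729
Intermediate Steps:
K(T) = 3 - √(-5 + T) (K(T) = 3 - √(T - 5) = 3 - √(-5 + T))
y(c) = 3 (y(c) = 5 - 2 = 3)
(-30 + y(K(-2)))² = (-30 + 3)² = (-27)² = 729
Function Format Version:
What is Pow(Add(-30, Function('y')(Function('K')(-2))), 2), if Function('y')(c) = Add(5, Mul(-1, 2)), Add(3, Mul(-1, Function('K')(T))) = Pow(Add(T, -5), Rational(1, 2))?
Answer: 729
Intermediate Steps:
Function('K')(T) = Add(3, Mul(-1, Pow(Add(-5, T), Rational(1, 2)))) (Function('K')(T) = Add(3, Mul(-1, Pow(Add(T, -5), Rational(1, 2)))) = Add(3, Mul(-1, Pow(Add(-5, T), Rational(1, 2)))))
Function('y')(c) = 3 (Function('y')(c) = Add(5, -2) = 3)
Pow(Add(-30, Function('y')(Function('K')(-2))), 2) = Pow(Add(-30, 3), 2) = Pow(-27, 2) = 729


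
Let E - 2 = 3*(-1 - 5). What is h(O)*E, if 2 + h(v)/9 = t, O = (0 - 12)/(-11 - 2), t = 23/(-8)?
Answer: 702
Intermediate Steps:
E = -16 (E = 2 + 3*(-1 - 5) = 2 + 3*(-6) = 2 - 18 = -16)
t = -23/8 (t = 23*(-⅛) = -23/8 ≈ -2.8750)
O = 12/13 (O = -12/(-13) = -12*(-1/13) = 12/13 ≈ 0.92308)
h(v) = -351/8 (h(v) = -18 + 9*(-23/8) = -18 - 207/8 = -351/8)
h(O)*E = -351/8*(-16) = 702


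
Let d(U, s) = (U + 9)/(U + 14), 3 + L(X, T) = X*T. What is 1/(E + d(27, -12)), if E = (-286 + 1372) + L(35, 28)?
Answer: 41/84619 ≈ 0.00048452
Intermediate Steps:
L(X, T) = -3 + T*X (L(X, T) = -3 + X*T = -3 + T*X)
E = 2063 (E = (-286 + 1372) + (-3 + 28*35) = 1086 + (-3 + 980) = 1086 + 977 = 2063)
d(U, s) = (9 + U)/(14 + U)
1/(E + d(27, -12)) = 1/(2063 + (9 + 27)/(14 + 27)) = 1/(2063 + 36/41) = 1/(84619/41) = 41/84619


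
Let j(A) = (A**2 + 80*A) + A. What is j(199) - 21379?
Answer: 34341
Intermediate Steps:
j(A) = A**2 + 81*A
j(199) - 21379 = 199*(81 + 199) - 21379 = 199*280 - 21379 = 55720 - 21379 = 34341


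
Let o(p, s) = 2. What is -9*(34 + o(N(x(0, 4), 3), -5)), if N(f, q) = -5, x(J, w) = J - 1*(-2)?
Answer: -324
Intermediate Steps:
x(J, w) = 2 + J (x(J, w) = J + 2 = 2 + J)
-9*(34 + o(N(x(0, 4), 3), -5)) = -9*(34 + 2) = -9*36 = -324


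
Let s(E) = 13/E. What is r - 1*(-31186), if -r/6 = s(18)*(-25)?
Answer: 93883/3 ≈ 31294.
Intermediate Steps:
r = 325/3 (r = -6*13/18*(-25) = -6*13*(1/18)*(-25) = -13*(-25)/3 = -6*(-325/18) = 325/3 ≈ 108.33)
r - 1*(-31186) = 325/3 - 1*(-31186) = 325/3 + 31186 = 93883/3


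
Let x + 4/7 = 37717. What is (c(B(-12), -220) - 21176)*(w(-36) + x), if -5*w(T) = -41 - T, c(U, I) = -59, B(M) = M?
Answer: -5606507170/7 ≈ -8.0093e+8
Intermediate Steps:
x = 264015/7 (x = -4/7 + 37717 = 264015/7 ≈ 37716.)
w(T) = 41/5 + T/5 (w(T) = -(-41 - T)/5 = 41/5 + T/5)
(c(B(-12), -220) - 21176)*(w(-36) + x) = (-59 - 21176)*((41/5 + (1/5)*(-36)) + 264015/7) = -21235*((41/5 - 36/5) + 264015/7) = -21235*(1 + 264015/7) = -21235*264022/7 = -5606507170/7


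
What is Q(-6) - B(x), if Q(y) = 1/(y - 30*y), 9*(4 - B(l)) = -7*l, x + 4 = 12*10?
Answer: -49181/522 ≈ -94.216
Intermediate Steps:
x = 116 (x = -4 + 12*10 = -4 + 120 = 116)
B(l) = 4 + 7*l/9 (B(l) = 4 - (-7)*l/9 = 4 + 7*l/9)
Q(y) = -1/(29*y) (Q(y) = 1/(-29*y) = -1/(29*y))
Q(-6) - B(x) = -1/29/(-6) - (4 + (7/9)*116) = -1/29*(-⅙) - (4 + 812/9) = 1/174 - 1*848/9 = 1/174 - 848/9 = -49181/522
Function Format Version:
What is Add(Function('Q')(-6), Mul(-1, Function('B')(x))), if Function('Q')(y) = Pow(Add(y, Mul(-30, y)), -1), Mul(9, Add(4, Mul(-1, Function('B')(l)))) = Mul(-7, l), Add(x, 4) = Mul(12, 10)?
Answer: Rational(-49181, 522) ≈ -94.216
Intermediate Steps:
x = 116 (x = Add(-4, Mul(12, 10)) = Add(-4, 120) = 116)
Function('B')(l) = Add(4, Mul(Rational(7, 9), l)) (Function('B')(l) = Add(4, Mul(Rational(-1, 9), Mul(-7, l))) = Add(4, Mul(Rational(7, 9), l)))
Function('Q')(y) = Mul(Rational(-1, 29), Pow(y, -1)) (Function('Q')(y) = Pow(Mul(-29, y), -1) = Mul(Rational(-1, 29), Pow(y, -1)))
Add(Function('Q')(-6), Mul(-1, Function('B')(x))) = Add(Mul(Rational(-1, 29), Pow(-6, -1)), Mul(-1, Add(4, Mul(Rational(7, 9), 116)))) = Add(Mul(Rational(-1, 29), Rational(-1, 6)), Mul(-1, Add(4, Rational(812, 9)))) = Add(Rational(1, 174), Mul(-1, Rational(848, 9))) = Add(Rational(1, 174), Rational(-848, 9)) = Rational(-49181, 522)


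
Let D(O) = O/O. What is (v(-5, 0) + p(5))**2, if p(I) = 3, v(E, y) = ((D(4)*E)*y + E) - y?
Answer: 4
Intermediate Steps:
D(O) = 1
v(E, y) = E - y + E*y (v(E, y) = ((1*E)*y + E) - y = (E*y + E) - y = (E + E*y) - y = E - y + E*y)
(v(-5, 0) + p(5))**2 = ((-5 - 1*0 - 5*0) + 3)**2 = ((-5 + 0 + 0) + 3)**2 = (-5 + 3)**2 = (-2)**2 = 4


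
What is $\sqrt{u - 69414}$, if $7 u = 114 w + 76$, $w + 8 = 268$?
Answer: $\frac{i \sqrt{3193274}}{7} \approx 255.28 i$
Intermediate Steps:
$w = 260$ ($w = -8 + 268 = 260$)
$u = \frac{29716}{7}$ ($u = \frac{114 \cdot 260 + 76}{7} = \frac{29640 + 76}{7} = \frac{1}{7} \cdot 29716 = \frac{29716}{7} \approx 4245.1$)
$\sqrt{u - 69414} = \sqrt{\frac{29716}{7} - 69414} = \sqrt{- \frac{456182}{7}} = \frac{i \sqrt{3193274}}{7}$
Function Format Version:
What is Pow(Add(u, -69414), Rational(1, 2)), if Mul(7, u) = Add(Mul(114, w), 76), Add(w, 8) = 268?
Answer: Mul(Rational(1, 7), I, Pow(3193274, Rational(1, 2))) ≈ Mul(255.28, I)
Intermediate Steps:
w = 260 (w = Add(-8, 268) = 260)
u = Rational(29716, 7) (u = Mul(Rational(1, 7), Add(Mul(114, 260), 76)) = Mul(Rational(1, 7), Add(29640, 76)) = Mul(Rational(1, 7), 29716) = Rational(29716, 7) ≈ 4245.1)
Pow(Add(u, -69414), Rational(1, 2)) = Pow(Add(Rational(29716, 7), -69414), Rational(1, 2)) = Pow(Rational(-456182, 7), Rational(1, 2)) = Mul(Rational(1, 7), I, Pow(3193274, Rational(1, 2)))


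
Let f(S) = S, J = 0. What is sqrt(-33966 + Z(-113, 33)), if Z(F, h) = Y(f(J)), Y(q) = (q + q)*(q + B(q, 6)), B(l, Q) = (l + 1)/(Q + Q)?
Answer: 3*I*sqrt(3774) ≈ 184.3*I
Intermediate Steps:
B(l, Q) = (1 + l)/(2*Q) (B(l, Q) = (1 + l)/((2*Q)) = (1 + l)*(1/(2*Q)) = (1 + l)/(2*Q))
Y(q) = 2*q*(1/12 + 13*q/12) (Y(q) = (q + q)*(q + (1/2)*(1 + q)/6) = (2*q)*(q + (1/2)*(1/6)*(1 + q)) = (2*q)*(q + (1/12 + q/12)) = (2*q)*(1/12 + 13*q/12) = 2*q*(1/12 + 13*q/12))
Z(F, h) = 0 (Z(F, h) = (1/6)*0*(1 + 13*0) = (1/6)*0*(1 + 0) = (1/6)*0*1 = 0)
sqrt(-33966 + Z(-113, 33)) = sqrt(-33966 + 0) = sqrt(-33966) = 3*I*sqrt(3774)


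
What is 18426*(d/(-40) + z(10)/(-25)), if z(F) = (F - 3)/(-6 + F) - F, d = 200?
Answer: -4302471/50 ≈ -86049.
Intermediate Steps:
z(F) = -F + (-3 + F)/(-6 + F) (z(F) = (-3 + F)/(-6 + F) - F = -F + (-3 + F)/(-6 + F))
18426*(d/(-40) + z(10)/(-25)) = 18426*(200/(-40) + ((-3 - 1*10² + 7*10)/(-6 + 10))/(-25)) = 18426*(200*(-1/40) + ((-3 - 1*100 + 70)/4)*(-1/25)) = 18426*(-5 + ((-3 - 100 + 70)/4)*(-1/25)) = 18426*(-5 + ((¼)*(-33))*(-1/25)) = 18426*(-5 - 33/4*(-1/25)) = 18426*(-5 + 33/100) = 18426*(-467/100) = -4302471/50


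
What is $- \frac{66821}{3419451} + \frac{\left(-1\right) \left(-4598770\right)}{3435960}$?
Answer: $\frac{46956589067}{35603323812} \approx 1.3189$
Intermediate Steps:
$- \frac{66821}{3419451} + \frac{\left(-1\right) \left(-4598770\right)}{3435960} = \left(-66821\right) \frac{1}{3419451} + 4598770 \cdot \frac{1}{3435960} = - \frac{66821}{3419451} + \frac{41807}{31236} = \frac{46956589067}{35603323812}$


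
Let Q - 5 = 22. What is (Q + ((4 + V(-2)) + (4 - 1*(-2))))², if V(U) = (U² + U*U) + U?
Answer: 1849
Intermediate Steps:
V(U) = U + 2*U² (V(U) = (U² + U²) + U = 2*U² + U = U + 2*U²)
Q = 27 (Q = 5 + 22 = 27)
(Q + ((4 + V(-2)) + (4 - 1*(-2))))² = (27 + ((4 - 2*(1 + 2*(-2))) + (4 - 1*(-2))))² = (27 + ((4 - 2*(1 - 4)) + (4 + 2)))² = (27 + ((4 - 2*(-3)) + 6))² = (27 + ((4 + 6) + 6))² = (27 + (10 + 6))² = (27 + 16)² = 43² = 1849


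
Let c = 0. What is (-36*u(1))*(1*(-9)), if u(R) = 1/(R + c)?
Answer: 324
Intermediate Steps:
u(R) = 1/R (u(R) = 1/(R + 0) = 1/R)
(-36*u(1))*(1*(-9)) = (-36/1)*(1*(-9)) = -36*1*(-9) = -36*(-9) = 324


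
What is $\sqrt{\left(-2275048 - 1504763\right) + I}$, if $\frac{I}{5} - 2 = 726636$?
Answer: $i \sqrt{146621} \approx 382.91 i$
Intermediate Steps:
$I = 3633190$ ($I = 10 + 5 \cdot 726636 = 10 + 3633180 = 3633190$)
$\sqrt{\left(-2275048 - 1504763\right) + I} = \sqrt{\left(-2275048 - 1504763\right) + 3633190} = \sqrt{-3779811 + 3633190} = \sqrt{-146621} = i \sqrt{146621}$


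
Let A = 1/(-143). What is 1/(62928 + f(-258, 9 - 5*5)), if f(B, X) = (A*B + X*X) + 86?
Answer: 143/9047868 ≈ 1.5805e-5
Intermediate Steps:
A = -1/143 ≈ -0.0069930
f(B, X) = 86 + X**2 - B/143 (f(B, X) = (-B/143 + X*X) + 86 = (-B/143 + X**2) + 86 = (X**2 - B/143) + 86 = 86 + X**2 - B/143)
1/(62928 + f(-258, 9 - 5*5)) = 1/(62928 + (86 + (9 - 5*5)**2 - 1/143*(-258))) = 1/(62928 + (86 + (9 - 25)**2 + 258/143)) = 1/(62928 + (86 + (-16)**2 + 258/143)) = 1/(62928 + (86 + 256 + 258/143)) = 1/(62928 + 49164/143) = 1/(9047868/143) = 143/9047868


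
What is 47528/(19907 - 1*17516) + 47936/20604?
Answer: 30385608/1368449 ≈ 22.204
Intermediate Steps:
47528/(19907 - 1*17516) + 47936/20604 = 47528/(19907 - 17516) + 47936*(1/20604) = 47528/2391 + 11984/5151 = 30385608/1368449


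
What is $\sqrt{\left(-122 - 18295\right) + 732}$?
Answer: $3 i \sqrt{1965} \approx 132.98 i$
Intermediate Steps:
$\sqrt{\left(-122 - 18295\right) + 732} = \sqrt{-18417 + 732} = \sqrt{-17685} = 3 i \sqrt{1965}$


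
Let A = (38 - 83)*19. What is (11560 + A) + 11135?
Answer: 21840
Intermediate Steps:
A = -855 (A = -45*19 = -855)
(11560 + A) + 11135 = (11560 - 855) + 11135 = 10705 + 11135 = 21840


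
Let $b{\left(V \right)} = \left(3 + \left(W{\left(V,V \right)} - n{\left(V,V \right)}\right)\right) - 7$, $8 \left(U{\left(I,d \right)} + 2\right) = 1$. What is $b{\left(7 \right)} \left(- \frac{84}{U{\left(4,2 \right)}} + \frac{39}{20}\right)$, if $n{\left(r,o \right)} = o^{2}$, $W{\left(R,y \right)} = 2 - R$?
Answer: $- \frac{5423}{2} \approx -2711.5$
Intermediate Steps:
$U{\left(I,d \right)} = - \frac{15}{8}$ ($U{\left(I,d \right)} = -2 + \frac{1}{8} \cdot 1 = -2 + \frac{1}{8} = - \frac{15}{8}$)
$b{\left(V \right)} = -2 - V - V^{2}$ ($b{\left(V \right)} = \left(3 - \left(-2 + V + V^{2}\right)\right) - 7 = \left(5 - V - V^{2}\right) - 7 = -2 - V - V^{2}$)
$b{\left(7 \right)} \left(- \frac{84}{U{\left(4,2 \right)}} + \frac{39}{20}\right) = \left(-2 - 7 - 7^{2}\right) \left(- \frac{84}{- \frac{15}{8}} + \frac{39}{20}\right) = \left(-2 - 7 - 49\right) \left(\left(-84\right) \left(- \frac{8}{15}\right) + 39 \cdot \frac{1}{20}\right) = \left(-2 - 7 - 49\right) \left(\frac{224}{5} + \frac{39}{20}\right) = \left(-58\right) \frac{187}{4} = - \frac{5423}{2}$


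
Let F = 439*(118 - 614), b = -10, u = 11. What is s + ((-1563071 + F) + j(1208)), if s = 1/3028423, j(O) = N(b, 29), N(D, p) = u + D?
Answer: -5393058076321/3028423 ≈ -1.7808e+6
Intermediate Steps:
F = -217744 (F = 439*(-496) = -217744)
N(D, p) = 11 + D
j(O) = 1 (j(O) = 11 - 10 = 1)
s = 1/3028423 ≈ 3.3020e-7
s + ((-1563071 + F) + j(1208)) = 1/3028423 + ((-1563071 - 217744) + 1) = 1/3028423 + (-1780815 + 1) = 1/3028423 - 1780814 = -5393058076321/3028423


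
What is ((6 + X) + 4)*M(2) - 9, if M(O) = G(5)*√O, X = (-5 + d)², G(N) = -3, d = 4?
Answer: -9 - 33*√2 ≈ -55.669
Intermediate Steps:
X = 1 (X = (-5 + 4)² = (-1)² = 1)
M(O) = -3*√O
((6 + X) + 4)*M(2) - 9 = ((6 + 1) + 4)*(-3*√2) - 9 = (7 + 4)*(-3*√2) - 9 = 11*(-3*√2) - 9 = -33*√2 - 9 = -9 - 33*√2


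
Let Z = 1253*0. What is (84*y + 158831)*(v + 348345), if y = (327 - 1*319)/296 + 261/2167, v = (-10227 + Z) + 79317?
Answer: 5316412071629775/80179 ≈ 6.6307e+10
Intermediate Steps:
Z = 0
v = 69090 (v = (-10227 + 0) + 79317 = -10227 + 79317 = 69090)
y = 11824/80179 (y = (327 - 319)*(1/296) + 261*(1/2167) = 8*(1/296) + 261/2167 = 1/37 + 261/2167 = 11824/80179 ≈ 0.14747)
(84*y + 158831)*(v + 348345) = (84*(11824/80179) + 158831)*(69090 + 348345) = (993216/80179 + 158831)*417435 = (12735903965/80179)*417435 = 5316412071629775/80179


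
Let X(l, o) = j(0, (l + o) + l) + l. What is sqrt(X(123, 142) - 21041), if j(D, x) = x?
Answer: I*sqrt(20530) ≈ 143.28*I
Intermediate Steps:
X(l, o) = o + 3*l (X(l, o) = ((l + o) + l) + l = (o + 2*l) + l = o + 3*l)
sqrt(X(123, 142) - 21041) = sqrt((142 + 3*123) - 21041) = sqrt((142 + 369) - 21041) = sqrt(511 - 21041) = sqrt(-20530) = I*sqrt(20530)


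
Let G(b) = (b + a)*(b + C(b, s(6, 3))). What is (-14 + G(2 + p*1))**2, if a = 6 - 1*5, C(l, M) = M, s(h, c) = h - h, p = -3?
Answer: 196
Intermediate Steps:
s(h, c) = 0
a = 1 (a = 6 - 5 = 1)
G(b) = b*(1 + b) (G(b) = (b + 1)*(b + 0) = (1 + b)*b = b*(1 + b))
(-14 + G(2 + p*1))**2 = (-14 + (2 - 3*1)*(1 + (2 - 3*1)))**2 = (-14 + (2 - 3)*(1 + (2 - 3)))**2 = (-14 - (1 - 1))**2 = (-14 - 1*0)**2 = (-14 + 0)**2 = (-14)**2 = 196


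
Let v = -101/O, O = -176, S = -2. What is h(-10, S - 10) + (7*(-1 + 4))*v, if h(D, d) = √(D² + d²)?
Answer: 2121/176 + 2*√61 ≈ 27.672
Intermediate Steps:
v = 101/176 (v = -101/(-176) = -101*(-1/176) = 101/176 ≈ 0.57386)
h(-10, S - 10) + (7*(-1 + 4))*v = √((-10)² + (-2 - 10)²) + (7*(-1 + 4))*(101/176) = √(100 + (-12)²) + (7*3)*(101/176) = √(100 + 144) + 21*(101/176) = √244 + 2121/176 = 2*√61 + 2121/176 = 2121/176 + 2*√61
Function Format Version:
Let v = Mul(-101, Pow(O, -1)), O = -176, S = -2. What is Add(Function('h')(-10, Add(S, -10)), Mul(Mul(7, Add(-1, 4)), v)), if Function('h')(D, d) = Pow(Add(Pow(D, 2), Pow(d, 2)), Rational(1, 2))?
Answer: Add(Rational(2121, 176), Mul(2, Pow(61, Rational(1, 2)))) ≈ 27.672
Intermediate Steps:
v = Rational(101, 176) (v = Mul(-101, Pow(-176, -1)) = Mul(-101, Rational(-1, 176)) = Rational(101, 176) ≈ 0.57386)
Add(Function('h')(-10, Add(S, -10)), Mul(Mul(7, Add(-1, 4)), v)) = Add(Pow(Add(Pow(-10, 2), Pow(Add(-2, -10), 2)), Rational(1, 2)), Mul(Mul(7, Add(-1, 4)), Rational(101, 176))) = Add(Pow(Add(100, Pow(-12, 2)), Rational(1, 2)), Mul(Mul(7, 3), Rational(101, 176))) = Add(Pow(Add(100, 144), Rational(1, 2)), Mul(21, Rational(101, 176))) = Add(Pow(244, Rational(1, 2)), Rational(2121, 176)) = Add(Mul(2, Pow(61, Rational(1, 2))), Rational(2121, 176)) = Add(Rational(2121, 176), Mul(2, Pow(61, Rational(1, 2))))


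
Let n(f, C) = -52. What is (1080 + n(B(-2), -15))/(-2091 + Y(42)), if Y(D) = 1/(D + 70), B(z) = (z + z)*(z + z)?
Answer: -115136/234191 ≈ -0.49163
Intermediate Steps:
B(z) = 4*z² (B(z) = (2*z)*(2*z) = 4*z²)
Y(D) = 1/(70 + D)
(1080 + n(B(-2), -15))/(-2091 + Y(42)) = (1080 - 52)/(-2091 + 1/(70 + 42)) = 1028/(-2091 + 1/112) = 1028/(-234191/112) = 1028*(-112/234191) = -115136/234191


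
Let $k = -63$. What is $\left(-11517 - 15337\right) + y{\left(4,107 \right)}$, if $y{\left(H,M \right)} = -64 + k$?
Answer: $-26981$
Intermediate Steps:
$y{\left(H,M \right)} = -127$ ($y{\left(H,M \right)} = -64 - 63 = -127$)
$\left(-11517 - 15337\right) + y{\left(4,107 \right)} = \left(-11517 - 15337\right) - 127 = -26854 - 127 = -26981$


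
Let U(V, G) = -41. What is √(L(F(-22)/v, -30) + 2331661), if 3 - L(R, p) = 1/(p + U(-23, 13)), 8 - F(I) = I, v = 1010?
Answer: √11753918295/71 ≈ 1527.0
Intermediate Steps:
F(I) = 8 - I
L(R, p) = 3 - 1/(-41 + p) (L(R, p) = 3 - 1/(p - 41) = 3 - 1/(-41 + p))
√(L(F(-22)/v, -30) + 2331661) = √((-124 + 3*(-30))/(-41 - 30) + 2331661) = √((-124 - 90)/(-71) + 2331661) = √(-1/71*(-214) + 2331661) = √(214/71 + 2331661) = √(165548145/71) = √11753918295/71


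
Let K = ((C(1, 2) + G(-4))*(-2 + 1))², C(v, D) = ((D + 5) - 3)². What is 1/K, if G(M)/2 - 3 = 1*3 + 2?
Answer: 1/1024 ≈ 0.00097656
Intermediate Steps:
G(M) = 16 (G(M) = 6 + 2*(1*3 + 2) = 6 + 2*(3 + 2) = 6 + 2*5 = 6 + 10 = 16)
C(v, D) = (2 + D)² (C(v, D) = ((5 + D) - 3)² = (2 + D)²)
K = 1024 (K = (((2 + 2)² + 16)*(-2 + 1))² = ((4² + 16)*(-1))² = ((16 + 16)*(-1))² = (32*(-1))² = (-32)² = 1024)
1/K = 1/1024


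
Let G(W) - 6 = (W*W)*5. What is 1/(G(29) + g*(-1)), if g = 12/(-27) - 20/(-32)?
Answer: 72/303179 ≈ 0.00023748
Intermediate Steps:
g = 13/72 (g = 12*(-1/27) - 20*(-1/32) = -4/9 + 5/8 = 13/72 ≈ 0.18056)
G(W) = 6 + 5*W² (G(W) = 6 + (W*W)*5 = 6 + W²*5 = 6 + 5*W²)
1/(G(29) + g*(-1)) = 1/((6 + 5*29²) + (13/72)*(-1)) = 1/((6 + 5*841) - 13/72) = 1/((6 + 4205) - 13/72) = 1/(4211 - 13/72) = 1/(303179/72) = 72/303179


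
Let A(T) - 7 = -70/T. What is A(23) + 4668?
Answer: 107455/23 ≈ 4672.0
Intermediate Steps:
A(T) = 7 - 70/T
A(23) + 4668 = (7 - 70/23) + 4668 = 91/23 + 4668 = 107455/23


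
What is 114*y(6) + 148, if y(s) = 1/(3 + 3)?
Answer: 167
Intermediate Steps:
y(s) = 1/6
114*y(6) + 148 = 114*(1/6) + 148 = 19 + 148 = 167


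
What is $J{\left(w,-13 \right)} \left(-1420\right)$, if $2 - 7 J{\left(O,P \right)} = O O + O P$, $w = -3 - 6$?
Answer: $39760$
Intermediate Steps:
$w = -9$ ($w = -3 - 6 = -9$)
$J{\left(O,P \right)} = \frac{2}{7} - \frac{O^{2}}{7} - \frac{O P}{7}$ ($J{\left(O,P \right)} = \frac{2}{7} - \frac{O O + O P}{7} = \frac{2}{7} - \frac{O^{2} + O P}{7} = \frac{2}{7} - \left(\frac{O^{2}}{7} + \frac{O P}{7}\right) = \frac{2}{7} - \frac{O^{2}}{7} - \frac{O P}{7}$)
$J{\left(w,-13 \right)} \left(-1420\right) = \left(\frac{2}{7} - \frac{\left(-9\right)^{2}}{7} - \left(- \frac{9}{7}\right) \left(-13\right)\right) \left(-1420\right) = \left(\frac{2}{7} - \frac{81}{7} - \frac{117}{7}\right) \left(-1420\right) = \left(-28\right) \left(-1420\right) = 39760$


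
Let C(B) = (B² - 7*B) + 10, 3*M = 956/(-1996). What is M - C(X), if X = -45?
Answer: -3518189/1497 ≈ -2350.2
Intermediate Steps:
M = -239/1497 (M = (956/(-1996))/3 = (956*(-1/1996))/3 = (⅓)*(-239/499) = -239/1497 ≈ -0.15965)
C(B) = 10 + B² - 7*B
M - C(X) = -239/1497 - (10 + (-45)² - 7*(-45)) = -239/1497 - (10 + 2025 + 315) = -239/1497 - 1*2350 = -239/1497 - 2350 = -3518189/1497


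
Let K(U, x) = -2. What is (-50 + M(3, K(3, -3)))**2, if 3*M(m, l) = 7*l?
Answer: 26896/9 ≈ 2988.4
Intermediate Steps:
M(m, l) = 7*l/3 (M(m, l) = (7*l)/3 = 7*l/3)
(-50 + M(3, K(3, -3)))**2 = (-50 + (7/3)*(-2))**2 = (-50 - 14/3)**2 = (-164/3)**2 = 26896/9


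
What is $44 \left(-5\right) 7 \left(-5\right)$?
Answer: $7700$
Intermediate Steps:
$44 \left(-5\right) 7 \left(-5\right) = \left(-220\right) \left(-35\right) = 7700$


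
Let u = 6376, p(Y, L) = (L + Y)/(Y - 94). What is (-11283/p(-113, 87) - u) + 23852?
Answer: -1881205/26 ≈ -72354.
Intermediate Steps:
p(Y, L) = (L + Y)/(-94 + Y)
(-11283/p(-113, 87) - u) + 23852 = (-11283*(-94 - 113)/(87 - 113) - 1*6376) + 23852 = (-11283/(-26/(-207)) - 6376) + 23852 = (-11283/((-1/207*(-26))) - 6376) + 23852 = (-11283/26/207 - 6376) + 23852 = (-11283*207/26 - 6376) + 23852 = (-2335581/26 - 6376) + 23852 = -2501357/26 + 23852 = -1881205/26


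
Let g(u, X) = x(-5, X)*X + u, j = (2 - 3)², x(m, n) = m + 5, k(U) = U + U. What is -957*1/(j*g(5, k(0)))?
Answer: -957/5 ≈ -191.40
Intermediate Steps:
k(U) = 2*U
x(m, n) = 5 + m
j = 1 (j = (-1)² = 1)
g(u, X) = u (g(u, X) = (5 - 5)*X + u = 0*X + u = 0 + u = u)
-957*1/(j*g(5, k(0))) = -957/(1*5) = -957/5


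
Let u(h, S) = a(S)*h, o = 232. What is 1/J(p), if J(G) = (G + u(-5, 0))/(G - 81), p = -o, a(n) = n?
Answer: 313/232 ≈ 1.3491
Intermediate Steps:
u(h, S) = S*h
p = -232 (p = -1*232 = -232)
J(G) = G/(-81 + G) (J(G) = (G + 0*(-5))/(G - 81) = (G + 0)/(-81 + G) = G/(-81 + G))
1/J(p) = 1/(-232/(-81 - 232)) = 1/(-232/(-313)) = 1/(-232*(-1/313)) = 1/(232/313) = 313/232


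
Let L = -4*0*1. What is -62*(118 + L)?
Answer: -7316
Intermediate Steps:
L = 0 (L = 0*1 = 0)
-62*(118 + L) = -62*(118 + 0) = -62*118 = -7316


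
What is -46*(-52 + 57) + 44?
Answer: -186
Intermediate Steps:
-46*(-52 + 57) + 44 = -46*5 + 44 = -230 + 44 = -186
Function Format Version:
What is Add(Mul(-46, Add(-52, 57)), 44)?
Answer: -186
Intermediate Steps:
Add(Mul(-46, Add(-52, 57)), 44) = Add(Mul(-46, 5), 44) = Add(-230, 44) = -186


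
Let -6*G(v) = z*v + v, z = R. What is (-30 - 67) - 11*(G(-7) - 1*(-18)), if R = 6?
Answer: -2309/6 ≈ -384.83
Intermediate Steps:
z = 6
G(v) = -7*v/6 (G(v) = -(6*v + v)/6 = -7*v/6)
(-30 - 67) - 11*(G(-7) - 1*(-18)) = (-30 - 67) - 11*(-7/6*(-7) - 1*(-18)) = -97 - 11*(49/6 + 18) = -97 - 11*157/6 = -97 - 1727/6 = -2309/6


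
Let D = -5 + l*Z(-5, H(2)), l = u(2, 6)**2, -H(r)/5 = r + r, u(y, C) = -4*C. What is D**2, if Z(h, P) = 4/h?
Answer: 5424241/25 ≈ 2.1697e+5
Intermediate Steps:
H(r) = -10*r (H(r) = -5*(r + r) = -10*r)
l = 576 (l = (-4*6)**2 = (-24)**2 = 576)
D = -2329/5 (D = -5 + 576*(4/(-5)) = -5 + 576*(4*(-1/5)) = -5 + 576*(-4/5) = -5 - 2304/5 = -2329/5 ≈ -465.80)
D**2 = (-2329/5)**2 = 5424241/25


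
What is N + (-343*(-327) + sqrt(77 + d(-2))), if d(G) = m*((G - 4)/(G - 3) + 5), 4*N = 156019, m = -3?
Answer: 604663/4 + 2*sqrt(365)/5 ≈ 1.5117e+5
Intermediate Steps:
N = 156019/4 (N = (1/4)*156019 = 156019/4 ≈ 39005.)
d(G) = -15 - 3*(-4 + G)/(-3 + G) (d(G) = -3*((G - 4)/(G - 3) + 5) = -3*((-4 + G)/(-3 + G) + 5) = -3*(5 + (-4 + G)/(-3 + G)) = -15 - 3*(-4 + G)/(-3 + G))
N + (-343*(-327) + sqrt(77 + d(-2))) = 156019/4 + (-343*(-327) + sqrt(77 + 3*(19 - 6*(-2))/(-3 - 2))) = 156019/4 + (112161 + sqrt(77 + 3*(19 + 12)/(-5))) = 156019/4 + (112161 + sqrt(77 + 3*(-1/5)*31)) = 156019/4 + (112161 + sqrt(77 - 93/5)) = 156019/4 + (112161 + sqrt(292/5)) = 156019/4 + (112161 + 2*sqrt(365)/5) = 604663/4 + 2*sqrt(365)/5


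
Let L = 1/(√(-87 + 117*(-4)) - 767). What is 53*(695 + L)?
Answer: 21690028089/588844 - 53*I*√555/588844 ≈ 36835.0 - 0.0021204*I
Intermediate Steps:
L = 1/(-767 + I*√555) (L = 1/(√(-87 - 468) - 767) = 1/(√(-555) - 767) = 1/(I*√555 - 767) = 1/(-767 + I*√555) ≈ -0.0013026 - 4.0008e-5*I)
53*(695 + L) = 53*(695 + (-767/588844 - I*√555/588844)) = 53*(409245813/588844 - I*√555/588844) = 21690028089/588844 - 53*I*√555/588844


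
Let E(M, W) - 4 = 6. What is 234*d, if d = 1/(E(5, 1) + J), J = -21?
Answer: -234/11 ≈ -21.273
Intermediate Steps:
E(M, W) = 10 (E(M, W) = 4 + 6 = 10)
d = -1/11 (d = 1/(10 - 21) = 1/(-11) = -1/11 ≈ -0.090909)
234*d = 234*(-1/11) = -234/11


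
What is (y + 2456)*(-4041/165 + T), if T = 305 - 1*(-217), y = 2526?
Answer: 136322466/55 ≈ 2.4786e+6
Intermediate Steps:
T = 522 (T = 305 + 217 = 522)
(y + 2456)*(-4041/165 + T) = (2526 + 2456)*(-4041/165 + 522) = 4982*(-4041*1/165 + 522) = 4982*(-1347/55 + 522) = 4982*(27363/55) = 136322466/55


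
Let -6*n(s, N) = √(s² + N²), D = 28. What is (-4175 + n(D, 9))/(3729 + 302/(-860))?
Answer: -1795250/1603319 - 215*√865/4809957 ≈ -1.1210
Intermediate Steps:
n(s, N) = -√(N² + s²)/6 (n(s, N) = -√(s² + N²)/6 = -√(N² + s²)/6)
(-4175 + n(D, 9))/(3729 + 302/(-860)) = (-4175 - √(9² + 28²)/6)/(3729 + 302/(-860)) = (-4175 - √(81 + 784)/6)/(3729 + 302*(-1/860)) = (-4175 - √865/6)/(3729 - 151/430) = (-4175 - √865/6)/(1603319/430) = (-4175 - √865/6)*(430/1603319) = -1795250/1603319 - 215*√865/4809957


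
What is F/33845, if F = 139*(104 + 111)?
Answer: 5977/6769 ≈ 0.88300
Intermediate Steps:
F = 29885 (F = 139*215 = 29885)
F/33845 = 29885/33845 = 29885*(1/33845) = 5977/6769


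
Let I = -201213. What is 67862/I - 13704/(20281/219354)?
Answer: -604853130522230/4080800853 ≈ -1.4822e+5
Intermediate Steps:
67862/I - 13704/(20281/219354) = 67862/(-201213) - 13704/(20281/219354) = 67862*(-1/201213) - 13704/(20281*(1/219354)) = -67862/201213 - 13704/20281/219354 = -67862/201213 - 13704*219354/20281 = -67862/201213 - 3006027216/20281 = -604853130522230/4080800853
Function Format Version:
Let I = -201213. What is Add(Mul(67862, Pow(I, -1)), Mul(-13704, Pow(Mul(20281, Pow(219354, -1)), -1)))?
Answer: Rational(-604853130522230, 4080800853) ≈ -1.4822e+5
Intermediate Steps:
Add(Mul(67862, Pow(I, -1)), Mul(-13704, Pow(Mul(20281, Pow(219354, -1)), -1))) = Add(Mul(67862, Pow(-201213, -1)), Mul(-13704, Pow(Mul(20281, Pow(219354, -1)), -1))) = Add(Mul(67862, Rational(-1, 201213)), Mul(-13704, Pow(Mul(20281, Rational(1, 219354)), -1))) = Add(Rational(-67862, 201213), Mul(-13704, Pow(Rational(20281, 219354), -1))) = Add(Rational(-67862, 201213), Mul(-13704, Rational(219354, 20281))) = Add(Rational(-67862, 201213), Rational(-3006027216, 20281)) = Rational(-604853130522230, 4080800853)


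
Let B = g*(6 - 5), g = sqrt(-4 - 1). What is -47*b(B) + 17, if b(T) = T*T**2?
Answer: 17 + 235*I*sqrt(5) ≈ 17.0 + 525.48*I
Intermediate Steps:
g = I*sqrt(5) (g = sqrt(-5) = I*sqrt(5) ≈ 2.2361*I)
B = I*sqrt(5) (B = (I*sqrt(5))*(6 - 5) = (I*sqrt(5))*1 = I*sqrt(5) ≈ 2.2361*I)
b(T) = T**3
-47*b(B) + 17 = -47*(-5*I*sqrt(5)) + 17 = -(-235)*I*sqrt(5) + 17 = 235*I*sqrt(5) + 17 = 17 + 235*I*sqrt(5)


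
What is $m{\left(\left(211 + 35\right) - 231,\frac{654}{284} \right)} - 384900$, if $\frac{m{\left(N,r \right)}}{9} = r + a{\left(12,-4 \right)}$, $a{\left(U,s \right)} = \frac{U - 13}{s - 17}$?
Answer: $- \frac{382569573}{994} \approx -3.8488 \cdot 10^{5}$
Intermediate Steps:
$a{\left(U,s \right)} = \frac{-13 + U}{-17 + s}$
$m{\left(N,r \right)} = \frac{3}{7} + 9 r$ ($m{\left(N,r \right)} = 9 \left(r + \frac{-13 + 12}{-17 - 4}\right) = 9 \left(r + \frac{1}{-21} \left(-1\right)\right) = 9 \left(r - - \frac{1}{21}\right) = 9 \left(r + \frac{1}{21}\right) = 9 \left(\frac{1}{21} + r\right) = \frac{3}{7} + 9 r$)
$m{\left(\left(211 + 35\right) - 231,\frac{654}{284} \right)} - 384900 = \left(\frac{3}{7} + 9 \cdot \frac{654}{284}\right) - 384900 = \left(\frac{3}{7} + 9 \cdot 654 \cdot \frac{1}{284}\right) - 384900 = \left(\frac{3}{7} + 9 \cdot \frac{327}{142}\right) - 384900 = \left(\frac{3}{7} + \frac{2943}{142}\right) - 384900 = \frac{21027}{994} - 384900 = - \frac{382569573}{994}$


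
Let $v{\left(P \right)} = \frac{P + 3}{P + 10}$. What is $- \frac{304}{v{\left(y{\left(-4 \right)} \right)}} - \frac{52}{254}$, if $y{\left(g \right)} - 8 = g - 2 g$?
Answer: $- \frac{849766}{1905} \approx -446.07$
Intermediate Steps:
$y{\left(g \right)} = 8 - g$ ($y{\left(g \right)} = 8 + \left(g - 2 g\right) = 8 - g$)
$v{\left(P \right)} = \frac{3 + P}{10 + P}$
$- \frac{304}{v{\left(y{\left(-4 \right)} \right)}} - \frac{52}{254} = - \frac{304}{\frac{1}{10 + \left(8 - -4\right)} \left(3 + \left(8 - -4\right)\right)} - \frac{52}{254} = - \frac{304}{\frac{1}{10 + \left(8 + 4\right)} \left(3 + \left(8 + 4\right)\right)} - \frac{26}{127} = - \frac{304}{\frac{1}{10 + 12} \left(3 + 12\right)} - \frac{26}{127} = - \frac{304}{\frac{1}{22} \cdot 15} - \frac{26}{127} = - \frac{304}{\frac{15}{22}} - \frac{26}{127} = \left(-304\right) \frac{22}{15} - \frac{26}{127} = - \frac{6688}{15} - \frac{26}{127} = - \frac{849766}{1905}$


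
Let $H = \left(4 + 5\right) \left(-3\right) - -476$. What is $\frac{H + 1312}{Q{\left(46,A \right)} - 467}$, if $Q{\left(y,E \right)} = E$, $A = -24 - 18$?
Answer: $- \frac{1761}{509} \approx -3.4597$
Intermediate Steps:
$A = -42$
$H = 449$ ($H = 9 \left(-3\right) + 476 = -27 + 476 = 449$)
$\frac{H + 1312}{Q{\left(46,A \right)} - 467} = \frac{449 + 1312}{-42 - 467} = \frac{1761}{-509} = 1761 \left(- \frac{1}{509}\right) = - \frac{1761}{509}$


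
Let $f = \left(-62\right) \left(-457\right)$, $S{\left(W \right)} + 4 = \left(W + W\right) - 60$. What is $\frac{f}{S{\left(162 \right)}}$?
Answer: $\frac{14167}{130} \approx 108.98$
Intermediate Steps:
$S{\left(W \right)} = -64 + 2 W$ ($S{\left(W \right)} = -4 + \left(\left(W + W\right) - 60\right) = -4 + \left(2 W - 60\right) = -4 + \left(-60 + 2 W\right) = -64 + 2 W$)
$f = 28334$
$\frac{f}{S{\left(162 \right)}} = \frac{28334}{-64 + 2 \cdot 162} = \frac{28334}{-64 + 324} = \frac{28334}{260} = 28334 \cdot \frac{1}{260} = \frac{14167}{130}$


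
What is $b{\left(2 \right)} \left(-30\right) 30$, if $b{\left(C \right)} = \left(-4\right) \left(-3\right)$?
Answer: $-10800$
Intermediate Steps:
$b{\left(C \right)} = 12$
$b{\left(2 \right)} \left(-30\right) 30 = 12 \left(-30\right) 30 = \left(-360\right) 30 = -10800$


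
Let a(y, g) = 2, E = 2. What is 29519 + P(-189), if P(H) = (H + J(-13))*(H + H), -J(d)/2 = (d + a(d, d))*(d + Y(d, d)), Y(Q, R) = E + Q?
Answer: 300545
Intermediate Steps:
Y(Q, R) = 2 + Q
J(d) = -2*(2 + d)*(2 + 2*d) (J(d) = -2*(d + 2)*(d + (2 + d)) = -2*(2 + d)*(2 + 2*d))
P(H) = 2*H*(-528 + H) (P(H) = (H + (-8 - 12*(-13) - 4*(-13)**2))*(H + H) = (H + (-8 + 156 - 4*169))*(2*H) = (H + (-8 + 156 - 676))*(2*H) = (H - 528)*(2*H) = (-528 + H)*(2*H) = 2*H*(-528 + H))
29519 + P(-189) = 29519 + 2*(-189)*(-528 - 189) = 29519 + 2*(-189)*(-717) = 29519 + 271026 = 300545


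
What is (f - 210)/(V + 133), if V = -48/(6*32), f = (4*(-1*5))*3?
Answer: -120/59 ≈ -2.0339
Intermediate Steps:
f = -60 (f = (4*(-5))*3 = -20*3 = -60)
V = -¼ (V = -48/192 = -48*1/192 = -¼ ≈ -0.25000)
(f - 210)/(V + 133) = (-60 - 210)/(-¼ + 133) = -270/531/4 = -270*4/531 = -120/59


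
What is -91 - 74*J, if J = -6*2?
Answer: 797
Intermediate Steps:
J = -12
-91 - 74*J = -91 - 74*(-12) = -91 + 888 = 797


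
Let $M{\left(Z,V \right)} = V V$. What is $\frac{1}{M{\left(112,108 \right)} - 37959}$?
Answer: $- \frac{1}{26295} \approx -3.803 \cdot 10^{-5}$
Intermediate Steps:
$M{\left(Z,V \right)} = V^{2}$
$\frac{1}{M{\left(112,108 \right)} - 37959} = \frac{1}{108^{2} - 37959} = \frac{1}{11664 - 37959} = \frac{1}{-26295} = - \frac{1}{26295}$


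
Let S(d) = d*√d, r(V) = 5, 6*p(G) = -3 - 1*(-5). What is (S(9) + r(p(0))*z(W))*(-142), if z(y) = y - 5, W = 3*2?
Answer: -4544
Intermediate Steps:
p(G) = ⅓ (p(G) = (-3 - 1*(-5))/6 = (-3 + 5)/6 = (⅙)*2 = ⅓)
W = 6
S(d) = d^(3/2)
z(y) = -5 + y
(S(9) + r(p(0))*z(W))*(-142) = (9^(3/2) + 5*(-5 + 6))*(-142) = (27 + 5*1)*(-142) = (27 + 5)*(-142) = 32*(-142) = -4544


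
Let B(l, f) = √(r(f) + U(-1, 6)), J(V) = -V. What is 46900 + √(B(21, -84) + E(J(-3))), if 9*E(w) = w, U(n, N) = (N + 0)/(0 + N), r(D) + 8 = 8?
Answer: 46900 + 2*√3/3 ≈ 46901.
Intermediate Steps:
r(D) = 0 (r(D) = -8 + 8 = 0)
U(n, N) = 1 (U(n, N) = N/N = 1)
E(w) = w/9
B(l, f) = 1 (B(l, f) = √(0 + 1) = √1 = 1)
46900 + √(B(21, -84) + E(J(-3))) = 46900 + √(1 + (-1*(-3))/9) = 46900 + √(1 + (⅑)*3) = 46900 + √(1 + ⅓) = 46900 + √(4/3) = 46900 + 2*√3/3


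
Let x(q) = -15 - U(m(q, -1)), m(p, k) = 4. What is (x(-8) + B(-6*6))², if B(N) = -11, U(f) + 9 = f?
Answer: 441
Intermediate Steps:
U(f) = -9 + f
x(q) = -10 (x(q) = -15 - (-9 + 4) = -15 - 1*(-5) = -15 + 5 = -10)
(x(-8) + B(-6*6))² = (-10 - 11)² = (-21)² = 441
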